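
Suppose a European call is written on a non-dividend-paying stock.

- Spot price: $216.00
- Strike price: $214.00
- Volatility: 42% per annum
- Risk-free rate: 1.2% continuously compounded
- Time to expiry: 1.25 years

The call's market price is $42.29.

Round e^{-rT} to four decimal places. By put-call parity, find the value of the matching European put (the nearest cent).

$37.10

exp(−rT) = exp(−0.012·1.25) = 0.9851
Put-call parity: C − P = S − K·e^(−rT) = 216 − 214·0.9851 = 216 − 210.8114 = 5.1886
P = C − (C − P) = 42.29 − (5.1886) = 37.1014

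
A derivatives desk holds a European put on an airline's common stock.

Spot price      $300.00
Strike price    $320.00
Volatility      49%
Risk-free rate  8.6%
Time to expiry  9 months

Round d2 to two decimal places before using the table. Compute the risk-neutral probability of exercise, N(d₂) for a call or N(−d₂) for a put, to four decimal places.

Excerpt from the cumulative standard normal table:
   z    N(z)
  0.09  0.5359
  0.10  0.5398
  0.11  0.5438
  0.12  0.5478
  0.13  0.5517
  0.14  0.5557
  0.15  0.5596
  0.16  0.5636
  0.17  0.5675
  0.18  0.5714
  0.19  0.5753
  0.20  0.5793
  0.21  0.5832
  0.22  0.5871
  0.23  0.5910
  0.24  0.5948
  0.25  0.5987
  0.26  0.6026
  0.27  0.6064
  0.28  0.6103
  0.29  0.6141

0.5832

T = 0.75;  σ√T = 0.4244
d₁ = [ln(300/320) + (0.086 + ½·0.49²)·0.75] / (σ√T) = (-0.0645 + 0.1545) / 0.4244 = 0.2121 ⇒ 0.21
d₂ = 0.2121 − 0.4244 = -0.2123 ⇒ -0.21
Pr(exercise) under Q = N(−d₂) = N(0.21) = 0.5832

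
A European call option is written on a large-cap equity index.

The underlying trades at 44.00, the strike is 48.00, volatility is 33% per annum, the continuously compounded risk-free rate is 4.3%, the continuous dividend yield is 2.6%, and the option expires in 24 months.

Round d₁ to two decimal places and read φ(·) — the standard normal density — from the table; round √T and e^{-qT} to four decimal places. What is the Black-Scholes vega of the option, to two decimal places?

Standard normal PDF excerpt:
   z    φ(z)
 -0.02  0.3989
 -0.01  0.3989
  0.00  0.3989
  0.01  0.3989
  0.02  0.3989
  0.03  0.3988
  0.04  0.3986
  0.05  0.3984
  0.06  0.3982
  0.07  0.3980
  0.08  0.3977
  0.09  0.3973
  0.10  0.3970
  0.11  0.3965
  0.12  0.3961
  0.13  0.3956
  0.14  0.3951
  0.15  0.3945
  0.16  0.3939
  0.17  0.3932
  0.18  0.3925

T = 2;  σ√T = 0.4667
ln(S/K) + (r − q + σ²/2)T = ln(44/48) + (0.043 − 0.026 + 0.33²/2)·2 = -0.0870 + 0.1429 = 0.0559
d₁ = 0.0559 / 0.4667 = 0.1198 which rounds to 0.12
√T = √2 = 1.4142
φ(d₁) = φ(0.12) = 0.3961
e^(−qT) = e^(−0.026·2) = 0.9493
vega = S·e^(−qT)·φ(d₁)·√T = 44·0.9493·0.3961·1.4142 = 23.3976

23.40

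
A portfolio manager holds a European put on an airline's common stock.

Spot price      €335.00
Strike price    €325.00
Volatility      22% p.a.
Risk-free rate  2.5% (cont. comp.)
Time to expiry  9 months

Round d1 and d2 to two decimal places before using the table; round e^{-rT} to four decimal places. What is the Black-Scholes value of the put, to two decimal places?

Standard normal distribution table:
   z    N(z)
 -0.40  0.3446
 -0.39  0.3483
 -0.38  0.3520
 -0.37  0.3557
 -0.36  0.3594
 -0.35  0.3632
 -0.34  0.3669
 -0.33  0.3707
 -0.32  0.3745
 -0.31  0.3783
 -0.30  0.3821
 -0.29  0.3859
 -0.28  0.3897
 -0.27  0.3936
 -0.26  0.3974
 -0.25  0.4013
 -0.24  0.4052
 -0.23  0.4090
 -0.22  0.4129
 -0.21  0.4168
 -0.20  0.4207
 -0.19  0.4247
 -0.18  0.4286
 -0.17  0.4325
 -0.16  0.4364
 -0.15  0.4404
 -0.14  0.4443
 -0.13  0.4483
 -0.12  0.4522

€17.52

σ√T = 0.22·√0.75 = 0.1905
d₁ = [ln(335/325) + (0.025 + ½·0.22²)·0.75] / (σ√T) = (0.0303 + 0.0369) / 0.1905 = 0.3527 ≈ 0.35
d₂ = 0.3527 − 0.1905 = 0.1622 ≈ 0.16
e^(−rT) = e^(−0.025·0.75) = 0.9814
N(−d₂) = N(-0.16) = 0.4364;  N(−d₁) = N(-0.35) = 0.3632
P = 325·0.9814·0.4364 − 335·0.3632 = 139.1920 − 121.6720 = 17.5200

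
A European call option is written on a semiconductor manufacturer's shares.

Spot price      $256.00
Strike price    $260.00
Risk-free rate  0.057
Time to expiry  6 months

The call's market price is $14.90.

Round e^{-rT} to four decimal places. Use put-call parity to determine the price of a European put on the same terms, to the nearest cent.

$11.59

e^(−rT) = e^(−0.057·0.5) = 0.9719
Put-call parity: C − P = S − K·e^(−rT) = 256 − 260·0.9719 = 256 − 252.6940 = 3.3060
P = C − (C − P) = 14.90 − (3.3060) = 11.5940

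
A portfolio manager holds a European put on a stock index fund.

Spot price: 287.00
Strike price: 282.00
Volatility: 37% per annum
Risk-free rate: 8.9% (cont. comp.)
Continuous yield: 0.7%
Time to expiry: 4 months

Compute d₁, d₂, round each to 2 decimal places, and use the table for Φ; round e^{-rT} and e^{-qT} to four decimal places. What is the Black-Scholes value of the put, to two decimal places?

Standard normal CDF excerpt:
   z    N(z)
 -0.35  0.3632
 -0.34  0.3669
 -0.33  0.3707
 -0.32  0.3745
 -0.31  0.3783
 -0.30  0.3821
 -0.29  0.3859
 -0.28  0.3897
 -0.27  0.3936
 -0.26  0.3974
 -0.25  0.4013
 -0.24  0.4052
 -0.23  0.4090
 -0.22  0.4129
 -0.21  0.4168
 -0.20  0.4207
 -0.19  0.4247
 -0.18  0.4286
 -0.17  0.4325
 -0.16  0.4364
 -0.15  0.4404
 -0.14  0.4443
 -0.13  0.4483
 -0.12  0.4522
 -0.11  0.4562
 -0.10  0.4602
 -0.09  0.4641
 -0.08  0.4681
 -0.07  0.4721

σ√T = 0.37 × 0.5774 = 0.2136
d₁ = [ln(287/282) + (0.089 − 0.007 + ½·0.37²)·0.3333] / (σ√T) = (0.0176 + 0.0501) / 0.2136 = 0.3170 → 0.32
d₂ = 0.3170 − 0.2136 = 0.1034 → 0.10
e^(−qT) = e^(−0.007·0.3333) = 0.9977;  e^(−rT) = e^(−0.089·0.3333) = 0.9708
N(−d₂) = N(-0.10) = 0.4602;  N(−d₁) = N(-0.32) = 0.3745
P = 282·0.9708·0.4602 − 287·0.9977·0.3745 = 125.9869 − 107.2343 = 18.7526

18.75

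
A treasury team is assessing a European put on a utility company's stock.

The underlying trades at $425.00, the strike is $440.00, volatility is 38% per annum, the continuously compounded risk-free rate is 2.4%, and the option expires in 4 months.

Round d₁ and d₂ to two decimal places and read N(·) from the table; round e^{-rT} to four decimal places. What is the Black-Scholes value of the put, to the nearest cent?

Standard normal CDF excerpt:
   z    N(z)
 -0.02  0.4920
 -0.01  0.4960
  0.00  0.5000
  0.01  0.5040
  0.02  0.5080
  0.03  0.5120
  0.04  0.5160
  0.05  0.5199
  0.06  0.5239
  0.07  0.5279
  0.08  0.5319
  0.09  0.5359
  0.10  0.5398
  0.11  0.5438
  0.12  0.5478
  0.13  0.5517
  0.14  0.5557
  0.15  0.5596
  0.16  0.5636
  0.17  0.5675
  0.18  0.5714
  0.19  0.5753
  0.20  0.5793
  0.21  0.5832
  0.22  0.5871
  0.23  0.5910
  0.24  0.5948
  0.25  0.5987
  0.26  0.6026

T = 0.3333;  σ√T = 0.2194
d₁ = [ln(425/440) + (0.024 + 0.38²/2)·0.3333] / 0.2194 = [-0.0347 + 0.0321] / 0.2194 = -0.0119 which rounds to -0.01
d₂ = d₁ − σ√T = -0.0119 − 0.2194 = -0.2313 which rounds to -0.23
e^(−rT) = e^(−0.024·0.3333) = 0.9920
N(−d₂) = N(0.23) = 0.5910;  N(−d₁) = N(0.01) = 0.5040
P = 440·0.9920·0.5910 − 425·0.5040 = 257.9597 − 214.2000 = 43.7597

$43.76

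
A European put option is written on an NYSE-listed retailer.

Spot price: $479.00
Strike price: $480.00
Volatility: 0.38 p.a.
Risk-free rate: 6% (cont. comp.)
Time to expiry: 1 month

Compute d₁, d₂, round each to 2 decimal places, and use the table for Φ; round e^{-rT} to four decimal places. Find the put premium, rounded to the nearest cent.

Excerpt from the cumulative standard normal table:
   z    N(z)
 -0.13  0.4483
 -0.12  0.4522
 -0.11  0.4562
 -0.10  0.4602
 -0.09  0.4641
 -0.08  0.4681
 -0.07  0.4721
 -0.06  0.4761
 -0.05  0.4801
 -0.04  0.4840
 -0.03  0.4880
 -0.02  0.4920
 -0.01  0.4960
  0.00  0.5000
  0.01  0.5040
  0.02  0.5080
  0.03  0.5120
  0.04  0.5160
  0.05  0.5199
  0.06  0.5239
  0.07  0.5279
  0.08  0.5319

T = 0.08333;  σ√T = 0.1097
d₁ = [ln(479/480) + (0.06 + 0.38²/2)·0.08333] / 0.1097 = [-0.0021 + 0.0110] / 0.1097 = 0.0814 which rounds to 0.08
d₂ = d₁ − σ√T = 0.0814 − 0.1097 = -0.0283 which rounds to -0.03
exp(−rT) = exp(−0.06·0.08333) = 0.9950
P = 480·0.9950·N(0.03) − 479·N(-0.08) = 480·0.9950·0.5120 − 479·0.4681 = 244.5312 − 224.2199 = 20.3113

$20.31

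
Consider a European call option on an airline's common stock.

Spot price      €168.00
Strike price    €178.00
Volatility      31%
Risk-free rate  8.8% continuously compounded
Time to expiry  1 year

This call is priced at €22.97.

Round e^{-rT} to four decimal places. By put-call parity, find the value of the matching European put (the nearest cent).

e^(−rT) = e^(−0.088·1) = 0.9158
Put-call parity: C − P = S − K·e^(−rT) = 168 − 178·0.9158 = 168 − 163.0124 = 4.9876
P = C − (C − P) = 22.97 − (4.9876) = 17.9824

€17.98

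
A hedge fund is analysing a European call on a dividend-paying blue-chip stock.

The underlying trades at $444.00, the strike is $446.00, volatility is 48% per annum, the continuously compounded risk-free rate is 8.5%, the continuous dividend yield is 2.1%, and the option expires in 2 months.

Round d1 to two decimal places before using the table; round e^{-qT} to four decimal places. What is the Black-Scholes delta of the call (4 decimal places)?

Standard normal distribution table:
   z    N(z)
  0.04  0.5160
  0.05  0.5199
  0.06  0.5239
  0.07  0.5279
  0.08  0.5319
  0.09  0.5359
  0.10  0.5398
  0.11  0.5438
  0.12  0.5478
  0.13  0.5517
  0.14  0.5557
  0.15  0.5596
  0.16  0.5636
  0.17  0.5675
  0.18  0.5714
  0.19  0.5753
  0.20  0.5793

σ√T = 0.48·√0.1667 = 0.1960
d₁ = [ln(444/446) + (0.085 − 0.021 + 0.48²/2)·0.1667] / 0.1960 = [-0.0045 + 0.0299] / 0.1960 = 0.1295 ⇒ 0.13
N(d₁) = N(0.13) = 0.5517
Δ_call = exp(−qT)·N(d₁) = 0.9965·0.5517 = 0.5498

0.5498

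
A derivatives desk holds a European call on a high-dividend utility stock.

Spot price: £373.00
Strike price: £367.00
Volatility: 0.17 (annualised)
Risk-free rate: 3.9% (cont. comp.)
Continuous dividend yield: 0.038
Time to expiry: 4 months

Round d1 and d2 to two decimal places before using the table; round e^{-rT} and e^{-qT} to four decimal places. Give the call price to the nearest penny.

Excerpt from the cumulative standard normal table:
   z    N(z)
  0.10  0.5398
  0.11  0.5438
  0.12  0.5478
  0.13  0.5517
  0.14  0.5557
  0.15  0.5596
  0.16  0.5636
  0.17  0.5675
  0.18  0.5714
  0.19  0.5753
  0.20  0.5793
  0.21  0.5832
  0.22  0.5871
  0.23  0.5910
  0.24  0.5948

£17.78

σ√T = 0.17·√0.3333 = 0.0981
d₁ = [ln(373/367) + (0.039 − 0.038 + 0.17²/2)·0.3333] / 0.0981 = [0.0162 + 0.0052] / 0.0981 = 0.2177 which rounds to 0.22
d₂ = d₁ − σ√T = 0.2177 − 0.0981 = 0.1195 which rounds to 0.12
exp(−qT) = exp(−0.038·0.3333) = 0.9874;  exp(−rT) = exp(−0.039·0.3333) = 0.9871
C = 373·0.9874·N(0.22) − 367·0.9871·N(0.12) = 373·0.9874·0.5871 − 367·0.9871·0.5478 = 216.2290 − 198.4492 = 17.7799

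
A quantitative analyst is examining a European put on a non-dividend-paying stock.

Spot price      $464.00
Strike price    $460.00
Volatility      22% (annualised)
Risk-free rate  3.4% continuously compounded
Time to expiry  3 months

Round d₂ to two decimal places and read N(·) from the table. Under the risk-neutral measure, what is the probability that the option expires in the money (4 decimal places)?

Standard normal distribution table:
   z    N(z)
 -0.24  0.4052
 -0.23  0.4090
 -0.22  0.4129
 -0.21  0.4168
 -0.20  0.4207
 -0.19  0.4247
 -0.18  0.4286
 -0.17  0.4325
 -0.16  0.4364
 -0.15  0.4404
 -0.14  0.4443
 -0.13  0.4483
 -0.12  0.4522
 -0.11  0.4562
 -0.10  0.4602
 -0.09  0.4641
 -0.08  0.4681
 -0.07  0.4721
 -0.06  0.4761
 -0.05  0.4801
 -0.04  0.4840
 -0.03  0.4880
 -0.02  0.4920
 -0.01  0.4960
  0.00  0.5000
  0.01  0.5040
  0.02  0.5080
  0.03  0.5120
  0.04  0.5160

0.4602

σ√T = 0.22·√0.25 = 0.1100
d₁ = [ln(464/460) + (0.034 + 0.22²/2)·0.25] / 0.1100 = [0.0087 + 0.0146] / 0.1100 = 0.2110 ⇒ 0.21
d₂ = d₁ − σ√T = 0.2110 − 0.1100 = 0.1010 ⇒ 0.10
Risk-neutral Pr[S_T < K] = N(−d₂) = N(-0.10) = 0.4602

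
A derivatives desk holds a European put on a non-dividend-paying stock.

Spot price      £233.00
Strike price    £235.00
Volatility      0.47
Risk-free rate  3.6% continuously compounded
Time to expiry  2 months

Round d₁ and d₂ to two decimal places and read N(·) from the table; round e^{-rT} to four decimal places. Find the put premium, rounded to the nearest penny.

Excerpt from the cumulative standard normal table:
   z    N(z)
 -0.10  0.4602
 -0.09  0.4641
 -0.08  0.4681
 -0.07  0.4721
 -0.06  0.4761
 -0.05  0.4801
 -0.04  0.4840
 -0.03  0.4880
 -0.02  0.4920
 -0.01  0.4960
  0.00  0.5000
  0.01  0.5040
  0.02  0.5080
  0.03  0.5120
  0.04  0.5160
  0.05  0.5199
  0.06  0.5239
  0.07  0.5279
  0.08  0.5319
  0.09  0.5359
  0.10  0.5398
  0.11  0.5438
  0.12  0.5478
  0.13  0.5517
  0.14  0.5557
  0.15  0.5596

σ√T = 0.47·√0.1667 = 0.1919
d₁ = [ln(233/235) + (0.036 + ½·0.47²)·0.1667] / (σ√T) = (-0.0085 + 0.0244) / 0.1919 = 0.0827 which rounds to 0.08
d₂ = 0.0827 − 0.1919 = -0.1092 which rounds to -0.11
e^(−rT) = e^(−0.036·0.1667) = 0.9940
P = 235·0.9940·N(0.11) − 233·N(-0.08) = 235·0.9940·0.5438 − 233·0.4681 = 127.0262 − 109.0673 = 17.9589

£17.96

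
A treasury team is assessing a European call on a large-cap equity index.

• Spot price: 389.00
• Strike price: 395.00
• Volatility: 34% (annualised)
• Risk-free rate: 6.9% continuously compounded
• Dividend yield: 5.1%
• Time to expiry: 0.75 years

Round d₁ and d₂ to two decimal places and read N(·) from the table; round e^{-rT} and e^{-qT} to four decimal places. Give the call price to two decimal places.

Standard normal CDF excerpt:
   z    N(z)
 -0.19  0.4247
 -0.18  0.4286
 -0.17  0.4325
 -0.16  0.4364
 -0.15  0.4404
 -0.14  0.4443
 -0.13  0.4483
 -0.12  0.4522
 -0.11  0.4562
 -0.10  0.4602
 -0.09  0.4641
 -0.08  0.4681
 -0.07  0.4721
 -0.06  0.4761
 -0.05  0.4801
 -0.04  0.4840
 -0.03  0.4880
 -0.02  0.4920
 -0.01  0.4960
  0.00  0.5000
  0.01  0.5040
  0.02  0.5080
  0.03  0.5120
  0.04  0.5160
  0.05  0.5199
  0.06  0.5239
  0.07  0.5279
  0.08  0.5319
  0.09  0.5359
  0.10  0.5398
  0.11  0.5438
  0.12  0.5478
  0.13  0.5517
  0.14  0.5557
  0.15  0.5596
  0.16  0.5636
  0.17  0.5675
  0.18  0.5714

T = 0.75;  σ√T = 0.2944
d₁ = [ln(389/395) + (0.069 − 0.051 + ½·0.34²)·0.75] / (σ√T) = (-0.0153 + 0.0569) / 0.2944 = 0.1411 which rounds to 0.14
d₂ = 0.1411 − 0.2944 = -0.1534 which rounds to -0.15
e^(−qT) = e^(−0.051·0.75) = 0.9625;  e^(−rT) = e^(−0.069·0.75) = 0.9496
N(d₁) = N(0.14) = 0.5557;  N(d₂) = N(-0.15) = 0.4404
C = 389·0.9625·0.5557 − 395·0.9496·0.4404 = 208.0610 − 165.1905 = 42.8705

42.87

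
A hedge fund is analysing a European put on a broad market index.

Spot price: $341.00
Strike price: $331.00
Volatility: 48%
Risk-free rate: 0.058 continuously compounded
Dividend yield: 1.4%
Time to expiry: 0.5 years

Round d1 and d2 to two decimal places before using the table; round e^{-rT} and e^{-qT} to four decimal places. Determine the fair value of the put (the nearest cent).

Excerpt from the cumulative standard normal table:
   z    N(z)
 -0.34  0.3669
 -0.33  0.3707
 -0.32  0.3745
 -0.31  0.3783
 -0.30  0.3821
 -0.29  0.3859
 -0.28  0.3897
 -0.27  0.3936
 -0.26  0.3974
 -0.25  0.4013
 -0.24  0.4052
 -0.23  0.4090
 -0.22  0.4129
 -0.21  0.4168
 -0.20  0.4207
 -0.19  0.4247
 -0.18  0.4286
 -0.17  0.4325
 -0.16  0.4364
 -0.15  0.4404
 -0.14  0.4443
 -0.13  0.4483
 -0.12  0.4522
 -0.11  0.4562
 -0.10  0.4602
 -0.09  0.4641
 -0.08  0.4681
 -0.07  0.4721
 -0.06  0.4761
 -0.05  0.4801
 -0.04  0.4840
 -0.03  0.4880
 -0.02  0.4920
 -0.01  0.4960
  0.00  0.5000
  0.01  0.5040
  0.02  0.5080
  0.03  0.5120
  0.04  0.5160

σ√T = 0.48 × 0.7071 = 0.3394
d₁ = [ln(341/331) + (0.058 − 0.014 + 0.48²/2)·0.5] / 0.3394 = [0.0298 + 0.0796] / 0.3394 = 0.3222 which rounds to 0.32
d₂ = d₁ − σ√T = 0.3222 − 0.3394 = -0.0172 which rounds to -0.02
exp(−qT) = exp(−0.014·0.5) = 0.9930;  exp(−rT) = exp(−0.058·0.5) = 0.9714
P = 331·0.9714·N(0.02) − 341·0.9930·N(-0.32) = 331·0.9714·0.5080 − 341·0.9930·0.3745 = 163.3390 − 126.8106 = 36.5284

$36.53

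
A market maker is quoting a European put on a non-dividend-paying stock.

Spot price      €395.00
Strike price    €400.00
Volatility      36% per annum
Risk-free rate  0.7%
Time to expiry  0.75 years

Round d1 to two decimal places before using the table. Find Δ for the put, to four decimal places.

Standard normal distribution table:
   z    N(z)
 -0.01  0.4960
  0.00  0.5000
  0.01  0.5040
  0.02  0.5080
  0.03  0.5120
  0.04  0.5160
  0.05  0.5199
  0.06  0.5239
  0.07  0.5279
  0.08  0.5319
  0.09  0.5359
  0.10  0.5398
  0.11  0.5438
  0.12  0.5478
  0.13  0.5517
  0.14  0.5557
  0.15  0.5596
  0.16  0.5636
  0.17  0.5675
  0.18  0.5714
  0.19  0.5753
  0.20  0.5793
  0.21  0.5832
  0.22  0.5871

-0.4483

T = 0.75;  σ√T = 0.3118
d₁ = [ln(395/400) + (0.007 + 0.36²/2)·0.75] / 0.3118 = [-0.0126 + 0.0539] / 0.3118 = 0.1324 → 0.13
N(d₁) = N(0.13) = 0.5517
Δ_put = N(d₁) − 1 = 0.5517 − 1 = -0.4483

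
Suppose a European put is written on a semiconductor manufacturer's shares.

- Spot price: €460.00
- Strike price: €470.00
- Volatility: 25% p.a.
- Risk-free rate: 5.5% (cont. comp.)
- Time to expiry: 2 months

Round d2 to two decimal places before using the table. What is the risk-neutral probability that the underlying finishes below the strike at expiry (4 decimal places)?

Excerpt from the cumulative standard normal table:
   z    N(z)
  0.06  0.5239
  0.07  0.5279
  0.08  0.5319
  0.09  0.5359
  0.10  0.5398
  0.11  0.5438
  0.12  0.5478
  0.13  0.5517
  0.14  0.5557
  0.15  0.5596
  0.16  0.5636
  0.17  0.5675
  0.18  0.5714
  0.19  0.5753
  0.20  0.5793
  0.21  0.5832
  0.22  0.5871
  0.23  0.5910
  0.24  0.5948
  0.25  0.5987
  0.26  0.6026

T = 0.1667;  σ√T = 0.1021
d₁ = [ln(460/470) + (0.055 + ½·0.25²)·0.1667] / (σ√T) = (-0.0215 + 0.0144) / 0.1021 = -0.0699 which rounds to -0.07
d₂ = -0.0699 − 0.1021 = -0.1719 which rounds to -0.17
Risk-neutral Pr[S_T < K] = N(−d₂) = N(0.17) = 0.5675

0.5675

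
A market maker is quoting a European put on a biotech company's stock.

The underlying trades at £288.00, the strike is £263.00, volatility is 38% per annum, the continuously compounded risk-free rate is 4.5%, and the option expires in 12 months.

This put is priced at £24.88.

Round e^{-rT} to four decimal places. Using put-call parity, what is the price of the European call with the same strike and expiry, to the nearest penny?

£61.45

e^(−rT) = e^(−0.045·1) = 0.9560
Put-call parity: C − P = S − K·e^(−rT) = 288 − 263·0.9560 = 288 − 251.4280 = 36.5720
C = P + (C − P) = 24.88 + (36.5720) = 61.4520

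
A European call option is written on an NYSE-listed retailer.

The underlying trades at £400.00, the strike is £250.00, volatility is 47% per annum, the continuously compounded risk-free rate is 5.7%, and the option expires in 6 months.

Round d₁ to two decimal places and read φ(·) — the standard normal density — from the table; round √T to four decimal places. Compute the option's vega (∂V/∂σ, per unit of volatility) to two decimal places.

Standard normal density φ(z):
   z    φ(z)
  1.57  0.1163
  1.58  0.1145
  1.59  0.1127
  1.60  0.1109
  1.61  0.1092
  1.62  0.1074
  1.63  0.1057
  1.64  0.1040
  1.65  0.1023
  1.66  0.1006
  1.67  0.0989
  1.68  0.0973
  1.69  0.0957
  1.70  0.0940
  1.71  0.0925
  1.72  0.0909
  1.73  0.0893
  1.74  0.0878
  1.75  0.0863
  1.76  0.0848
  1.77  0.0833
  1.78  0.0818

σ√T = 0.47 × 0.7071 = 0.3323
ln(S/K) + (r + σ²/2)T = ln(400/250) + (0.057 + 0.47²/2)·0.5 = 0.4700 + 0.0837 = 0.5537
d₁ = 0.5537 / 0.3323 = 1.6662 ⇒ 1.67
√T = √0.5 = 0.7071
φ(d₁) = φ(1.67) = 0.0989
vega = S·φ(d₁)·√T = 400·0.0989·0.7071 = 27.9729
(The put has the same vega.)

27.97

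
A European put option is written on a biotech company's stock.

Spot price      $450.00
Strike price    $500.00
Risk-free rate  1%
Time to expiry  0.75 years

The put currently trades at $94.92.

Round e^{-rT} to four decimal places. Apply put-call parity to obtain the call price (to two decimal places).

$48.67

exp(−rT) = exp(−0.01·0.75) = 0.9925
Put-call parity: C − P = S − K·e^(−rT) = 450 − 500·0.9925 = 450 − 496.2500 = -46.2500
C = P + (C − P) = 94.92 + (-46.2500) = 48.6700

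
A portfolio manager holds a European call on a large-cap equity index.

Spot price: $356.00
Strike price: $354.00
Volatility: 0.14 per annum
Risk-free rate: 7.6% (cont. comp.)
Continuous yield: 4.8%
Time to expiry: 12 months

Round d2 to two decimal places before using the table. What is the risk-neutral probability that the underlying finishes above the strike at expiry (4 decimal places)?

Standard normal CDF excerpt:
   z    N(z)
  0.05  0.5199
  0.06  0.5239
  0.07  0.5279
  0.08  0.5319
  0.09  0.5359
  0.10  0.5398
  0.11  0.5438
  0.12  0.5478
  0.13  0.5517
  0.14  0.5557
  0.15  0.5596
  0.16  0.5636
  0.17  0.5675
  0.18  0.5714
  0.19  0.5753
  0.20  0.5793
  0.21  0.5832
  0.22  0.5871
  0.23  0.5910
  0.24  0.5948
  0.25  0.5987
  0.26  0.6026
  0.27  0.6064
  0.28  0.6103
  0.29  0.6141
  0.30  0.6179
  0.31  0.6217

σ√T = 0.14·√1 = 0.1400
ln(S/K) + (r − q + σ²/2)T = ln(356/354) + (0.076 − 0.048 + 0.14²/2)·1 = 0.0056 + 0.0378 = 0.0434
d₁ = 0.0434 / 0.1400 = 0.3102 which rounds to 0.31
d₂ = d₁ − σ√T = 0.3102 − 0.1400 = 0.1702 which rounds to 0.17
Risk-neutral Pr[S_T > K] = N(d₂) = N(0.17) = 0.5675

0.5675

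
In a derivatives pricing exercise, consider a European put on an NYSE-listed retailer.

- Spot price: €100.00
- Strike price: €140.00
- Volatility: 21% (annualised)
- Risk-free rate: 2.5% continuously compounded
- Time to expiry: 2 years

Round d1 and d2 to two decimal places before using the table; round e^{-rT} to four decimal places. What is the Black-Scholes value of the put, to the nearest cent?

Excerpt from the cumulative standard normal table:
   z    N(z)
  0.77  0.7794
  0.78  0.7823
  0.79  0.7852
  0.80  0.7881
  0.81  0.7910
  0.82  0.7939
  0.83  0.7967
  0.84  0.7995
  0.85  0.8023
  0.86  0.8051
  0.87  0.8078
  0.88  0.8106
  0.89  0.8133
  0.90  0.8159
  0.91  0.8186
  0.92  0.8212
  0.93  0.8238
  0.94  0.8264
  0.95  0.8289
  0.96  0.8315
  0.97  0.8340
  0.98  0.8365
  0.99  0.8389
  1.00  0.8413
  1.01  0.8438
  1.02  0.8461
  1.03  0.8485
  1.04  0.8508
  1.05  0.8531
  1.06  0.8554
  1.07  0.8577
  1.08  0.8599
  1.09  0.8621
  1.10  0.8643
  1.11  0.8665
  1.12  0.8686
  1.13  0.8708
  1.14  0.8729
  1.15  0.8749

T = 2;  σ√T = 0.2970
d₁ = [ln(100/140) + (0.025 + 0.21²/2)·2] / 0.2970 = [-0.3365 + 0.0941] / 0.2970 = -0.8161 ⇒ -0.82
d₂ = d₁ − σ√T = -0.8161 − 0.2970 = -1.1131 ⇒ -1.11
e^(−rT) = e^(−0.025·2) = 0.9512
N(−d₂) = N(1.11) = 0.8665;  N(−d₁) = N(0.82) = 0.7939
P = 140·0.9512·0.8665 − 100·0.7939 = 115.3901 − 79.3900 = 36.0001

€36.00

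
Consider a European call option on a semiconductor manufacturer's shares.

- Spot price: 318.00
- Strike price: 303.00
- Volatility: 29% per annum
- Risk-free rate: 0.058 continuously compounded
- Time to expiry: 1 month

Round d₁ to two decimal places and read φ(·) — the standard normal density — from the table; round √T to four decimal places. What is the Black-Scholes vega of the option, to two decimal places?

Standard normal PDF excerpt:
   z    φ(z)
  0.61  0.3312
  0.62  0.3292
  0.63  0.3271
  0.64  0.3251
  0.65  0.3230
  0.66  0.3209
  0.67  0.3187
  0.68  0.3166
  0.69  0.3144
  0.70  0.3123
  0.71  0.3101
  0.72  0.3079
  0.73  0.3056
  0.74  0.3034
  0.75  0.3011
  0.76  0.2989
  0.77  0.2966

29.07

σ√T = 0.29·√0.08333 = 0.0837
d₁ = [ln(318/303) + (0.058 + 0.29²/2)·0.08333] / 0.0837 = [0.0483 + 0.0083] / 0.0837 = 0.6768 ⇒ 0.68
√T = √0.08333 = 0.2887
φ(d₁) = φ(0.68) = 0.3166
vega = S·φ(d₁)·√T = 318·0.3166·0.2887 = 29.0660
(The put has the same vega.)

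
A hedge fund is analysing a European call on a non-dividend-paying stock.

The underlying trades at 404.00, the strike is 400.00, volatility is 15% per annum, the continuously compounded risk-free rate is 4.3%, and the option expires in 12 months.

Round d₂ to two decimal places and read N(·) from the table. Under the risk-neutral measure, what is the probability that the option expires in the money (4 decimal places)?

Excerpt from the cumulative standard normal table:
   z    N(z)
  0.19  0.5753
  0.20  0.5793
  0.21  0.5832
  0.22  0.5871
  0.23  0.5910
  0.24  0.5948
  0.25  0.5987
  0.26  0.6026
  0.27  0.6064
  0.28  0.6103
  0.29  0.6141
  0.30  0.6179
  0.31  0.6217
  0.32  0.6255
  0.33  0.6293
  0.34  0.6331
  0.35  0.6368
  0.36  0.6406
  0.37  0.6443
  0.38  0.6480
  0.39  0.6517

0.6103

σ√T = 0.15·√1 = 0.1500
d₁ = [ln(404/400) + (0.043 + 0.15²/2)·1] / 0.1500 = [0.0100 + 0.0542] / 0.1500 = 0.4280 ≈ 0.43
d₂ = d₁ − σ√T = 0.4280 − 0.1500 = 0.2780 ≈ 0.28
Risk-neutral Pr[S_T > K] = N(d₂) = N(0.28) = 0.6103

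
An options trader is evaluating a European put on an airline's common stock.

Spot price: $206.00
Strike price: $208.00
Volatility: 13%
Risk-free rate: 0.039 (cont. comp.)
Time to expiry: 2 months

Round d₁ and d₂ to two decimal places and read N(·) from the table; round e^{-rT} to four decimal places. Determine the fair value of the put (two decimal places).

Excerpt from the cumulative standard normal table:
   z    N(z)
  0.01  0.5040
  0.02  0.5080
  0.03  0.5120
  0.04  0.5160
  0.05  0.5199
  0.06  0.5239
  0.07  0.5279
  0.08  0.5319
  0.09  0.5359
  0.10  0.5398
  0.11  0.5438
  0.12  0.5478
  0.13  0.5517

σ√T = 0.13·√0.1667 = 0.0531
ln(S/K) + (r + σ²/2)T = ln(206/208) + (0.039 + 0.13²/2)·0.1667 = -0.0097 + 0.0079 = -0.0018
d₁ = -0.0018 / 0.0531 = -0.0330 → -0.03
d₂ = d₁ − σ√T = -0.0330 − 0.0531 = -0.0861 → -0.09
exp(−rT) = exp(−0.039·0.1667) = 0.9935
N(−d₂) = N(0.09) = 0.5359;  N(−d₁) = N(0.03) = 0.5120
P = 208·0.9935·0.5359 − 206·0.5120 = 110.7427 − 105.4720 = 5.2707

$5.27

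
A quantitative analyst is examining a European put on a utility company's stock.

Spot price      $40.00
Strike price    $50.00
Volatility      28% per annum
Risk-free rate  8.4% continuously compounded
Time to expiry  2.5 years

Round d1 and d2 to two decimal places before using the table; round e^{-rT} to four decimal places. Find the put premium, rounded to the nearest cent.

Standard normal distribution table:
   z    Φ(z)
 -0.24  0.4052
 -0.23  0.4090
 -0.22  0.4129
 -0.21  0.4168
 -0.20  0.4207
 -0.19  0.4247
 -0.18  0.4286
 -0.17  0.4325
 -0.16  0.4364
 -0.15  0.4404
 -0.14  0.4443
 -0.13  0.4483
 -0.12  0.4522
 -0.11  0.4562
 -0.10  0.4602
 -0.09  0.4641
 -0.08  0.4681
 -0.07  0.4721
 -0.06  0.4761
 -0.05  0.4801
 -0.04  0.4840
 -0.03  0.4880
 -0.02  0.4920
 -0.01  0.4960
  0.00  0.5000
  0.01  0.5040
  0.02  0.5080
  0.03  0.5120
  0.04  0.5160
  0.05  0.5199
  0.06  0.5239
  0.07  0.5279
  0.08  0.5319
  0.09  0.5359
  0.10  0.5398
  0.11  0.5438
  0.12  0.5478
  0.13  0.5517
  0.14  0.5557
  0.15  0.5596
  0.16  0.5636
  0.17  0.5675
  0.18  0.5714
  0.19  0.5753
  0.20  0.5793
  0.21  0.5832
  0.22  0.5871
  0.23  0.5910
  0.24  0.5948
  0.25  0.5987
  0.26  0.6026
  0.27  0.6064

σ√T = 0.28·√2.5 = 0.4427
d₁ = [ln(40/50) + (0.084 + 0.28²/2)·2.5] / 0.4427 = [-0.2231 + 0.3080] / 0.4427 = 0.1917 ≈ 0.19
d₂ = d₁ − σ√T = 0.1917 − 0.4427 = -0.2510 ≈ -0.25
e^(−rT) = e^(−0.084·2.5) = 0.8106
N(−d₂) = N(0.25) = 0.5987;  N(−d₁) = N(-0.19) = 0.4247
P = 50·0.8106·0.5987 − 40·0.4247 = 24.2653 − 16.9880 = 7.2773

$7.28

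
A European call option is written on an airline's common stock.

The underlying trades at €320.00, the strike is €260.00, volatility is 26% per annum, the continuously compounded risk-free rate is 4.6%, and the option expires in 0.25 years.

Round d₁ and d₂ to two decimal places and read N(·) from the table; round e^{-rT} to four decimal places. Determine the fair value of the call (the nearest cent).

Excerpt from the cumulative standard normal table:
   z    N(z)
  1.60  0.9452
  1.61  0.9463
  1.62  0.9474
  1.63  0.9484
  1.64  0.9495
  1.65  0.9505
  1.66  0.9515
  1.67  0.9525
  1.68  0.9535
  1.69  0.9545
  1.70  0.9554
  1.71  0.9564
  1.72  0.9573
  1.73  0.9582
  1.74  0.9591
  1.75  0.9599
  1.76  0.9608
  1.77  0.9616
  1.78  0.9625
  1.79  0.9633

σ√T = 0.26·√0.25 = 0.1300
d₁ = [ln(320/260) + (0.046 + 0.26²/2)·0.25] / 0.1300 = [0.2076 + 0.0200] / 0.1300 = 1.7507 which rounds to 1.75
d₂ = d₁ − σ√T = 1.7507 − 0.1300 = 1.6207 which rounds to 1.62
e^(−rT) = e^(−0.046·0.25) = 0.9886
N(d₁) = N(1.75) = 0.9599;  N(d₂) = N(1.62) = 0.9474
C = 320·0.9599 − 260·0.9886·0.9474 = 307.1680 − 243.5159 = 63.6521

€63.65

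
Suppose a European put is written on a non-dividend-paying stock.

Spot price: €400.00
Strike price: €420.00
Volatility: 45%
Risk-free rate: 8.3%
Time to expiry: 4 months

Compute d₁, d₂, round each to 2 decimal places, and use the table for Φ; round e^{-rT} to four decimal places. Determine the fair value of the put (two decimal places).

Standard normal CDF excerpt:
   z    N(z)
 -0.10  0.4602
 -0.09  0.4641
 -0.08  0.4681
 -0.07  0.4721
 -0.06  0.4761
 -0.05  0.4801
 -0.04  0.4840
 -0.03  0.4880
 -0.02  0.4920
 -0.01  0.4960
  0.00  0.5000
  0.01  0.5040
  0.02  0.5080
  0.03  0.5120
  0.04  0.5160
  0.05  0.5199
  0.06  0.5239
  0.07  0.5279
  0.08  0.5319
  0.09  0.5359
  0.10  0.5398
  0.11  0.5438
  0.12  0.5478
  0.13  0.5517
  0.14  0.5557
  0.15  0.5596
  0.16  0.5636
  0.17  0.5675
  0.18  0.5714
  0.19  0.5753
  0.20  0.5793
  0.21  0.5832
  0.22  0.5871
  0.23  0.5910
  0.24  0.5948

€46.22

T = 0.3333;  σ√T = 0.2598
d₁ = [ln(400/420) + (0.083 + 0.45²/2)·0.3333] / 0.2598 = [-0.0488 + 0.0614] / 0.2598 = 0.0486 ≈ 0.05
d₂ = d₁ − σ√T = 0.0486 − 0.2598 = -0.2112 ≈ -0.21
exp(−rT) = exp(−0.083·0.3333) = 0.9727
N(−d₂) = N(0.21) = 0.5832;  N(−d₁) = N(-0.05) = 0.4801
P = 420·0.9727·0.5832 − 400·0.4801 = 238.2570 − 192.0400 = 46.2170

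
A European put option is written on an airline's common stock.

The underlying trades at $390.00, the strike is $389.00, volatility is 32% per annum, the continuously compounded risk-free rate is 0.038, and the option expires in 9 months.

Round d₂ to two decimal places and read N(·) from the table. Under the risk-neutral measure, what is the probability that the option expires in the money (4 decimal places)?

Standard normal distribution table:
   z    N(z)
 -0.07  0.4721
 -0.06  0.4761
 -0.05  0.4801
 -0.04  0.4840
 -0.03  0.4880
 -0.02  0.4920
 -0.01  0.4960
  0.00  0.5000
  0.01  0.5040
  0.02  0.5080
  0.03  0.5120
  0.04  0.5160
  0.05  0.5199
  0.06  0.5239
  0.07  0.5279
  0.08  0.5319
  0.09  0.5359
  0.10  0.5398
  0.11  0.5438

0.5120

T = 0.75;  σ√T = 0.2771
ln(S/K) + (r + σ²/2)T = ln(390/389) + (0.038 + 0.32²/2)·0.75 = 0.0026 + 0.0669 = 0.0695
d₁ = 0.0695 / 0.2771 = 0.2507 which rounds to 0.25
d₂ = d₁ − σ√T = 0.2507 − 0.2771 = -0.0265 which rounds to -0.03
Risk-neutral Pr[S_T < K] = N(−d₂) = N(0.03) = 0.5120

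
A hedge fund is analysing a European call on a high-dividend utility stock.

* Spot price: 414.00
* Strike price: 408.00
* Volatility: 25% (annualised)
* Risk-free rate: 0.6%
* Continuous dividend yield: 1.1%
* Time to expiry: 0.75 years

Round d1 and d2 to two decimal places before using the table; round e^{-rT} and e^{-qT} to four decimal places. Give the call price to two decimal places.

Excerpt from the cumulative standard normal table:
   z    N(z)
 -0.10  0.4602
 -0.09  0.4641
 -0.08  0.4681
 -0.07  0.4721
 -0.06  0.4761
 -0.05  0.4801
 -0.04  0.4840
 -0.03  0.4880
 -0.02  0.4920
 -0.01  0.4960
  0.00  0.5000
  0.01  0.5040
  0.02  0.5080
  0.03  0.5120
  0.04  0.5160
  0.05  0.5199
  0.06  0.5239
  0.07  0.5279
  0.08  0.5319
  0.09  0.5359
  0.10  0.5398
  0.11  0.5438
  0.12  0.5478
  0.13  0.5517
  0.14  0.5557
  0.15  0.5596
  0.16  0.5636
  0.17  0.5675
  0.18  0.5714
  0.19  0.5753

38.04

T = 0.75;  σ√T = 0.2165
d₁ = [ln(414/408) + (0.006 − 0.011 + 0.25²/2)·0.75] / 0.2165 = [0.0146 + 0.0197] / 0.2165 = 0.1584 ≈ 0.16
d₂ = d₁ − σ√T = 0.1584 − 0.2165 = -0.0581 ≈ -0.06
e^(−qT) = e^(−0.011·0.75) = 0.9918;  e^(−rT) = e^(−0.006·0.75) = 0.9955
C = 414·0.9918·N(0.16) − 408·0.9955·N(-0.06) = 414·0.9918·0.5636 − 408·0.9955·0.4761 = 231.4171 − 193.3747 = 38.0424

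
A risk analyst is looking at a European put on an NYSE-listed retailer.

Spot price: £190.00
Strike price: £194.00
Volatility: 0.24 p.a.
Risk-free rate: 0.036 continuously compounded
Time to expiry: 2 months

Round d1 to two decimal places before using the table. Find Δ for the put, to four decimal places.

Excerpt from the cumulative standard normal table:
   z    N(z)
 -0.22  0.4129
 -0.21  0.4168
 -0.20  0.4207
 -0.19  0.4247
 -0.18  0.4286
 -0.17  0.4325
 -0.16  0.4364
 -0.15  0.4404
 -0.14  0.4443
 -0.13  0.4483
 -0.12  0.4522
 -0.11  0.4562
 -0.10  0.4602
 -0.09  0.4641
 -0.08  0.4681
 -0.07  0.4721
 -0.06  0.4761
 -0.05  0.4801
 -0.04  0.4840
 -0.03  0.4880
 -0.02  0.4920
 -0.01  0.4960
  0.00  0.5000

-0.5398

σ√T = 0.24·√0.1667 = 0.0980
d₁ = [ln(190/194) + (0.036 + ½·0.24²)·0.1667] / (σ√T) = (-0.0208 + 0.0108) / 0.0980 = -0.1024 which rounds to -0.10
N(d₁) = N(-0.10) = 0.4602
Δ_put = N(d₁) − 1 = 0.4602 − 1 = -0.5398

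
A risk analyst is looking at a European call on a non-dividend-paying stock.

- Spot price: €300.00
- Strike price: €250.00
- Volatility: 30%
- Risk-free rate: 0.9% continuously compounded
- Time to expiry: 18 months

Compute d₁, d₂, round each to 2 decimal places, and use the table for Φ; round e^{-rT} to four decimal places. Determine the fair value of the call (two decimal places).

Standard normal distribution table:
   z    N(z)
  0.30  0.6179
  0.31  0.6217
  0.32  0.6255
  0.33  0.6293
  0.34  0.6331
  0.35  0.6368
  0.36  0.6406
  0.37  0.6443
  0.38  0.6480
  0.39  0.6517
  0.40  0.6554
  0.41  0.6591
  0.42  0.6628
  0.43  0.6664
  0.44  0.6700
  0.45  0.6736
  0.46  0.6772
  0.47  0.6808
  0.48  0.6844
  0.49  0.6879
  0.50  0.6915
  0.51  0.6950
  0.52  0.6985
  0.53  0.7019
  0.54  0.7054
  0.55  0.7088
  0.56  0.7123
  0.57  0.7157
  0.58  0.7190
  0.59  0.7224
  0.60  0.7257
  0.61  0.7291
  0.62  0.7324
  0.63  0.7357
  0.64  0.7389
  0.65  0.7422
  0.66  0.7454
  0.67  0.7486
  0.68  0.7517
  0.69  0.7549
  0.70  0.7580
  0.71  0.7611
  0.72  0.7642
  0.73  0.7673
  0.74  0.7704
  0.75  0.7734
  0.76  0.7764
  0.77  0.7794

T = 1.5;  σ√T = 0.3674
d₁ = [ln(300/250) + (0.009 + ½·0.3²)·1.5] / (σ√T) = (0.1823 + 0.0810) / 0.3674 = 0.7167 ≈ 0.72
d₂ = 0.7167 − 0.3674 = 0.3492 ≈ 0.35
exp(−rT) = exp(−0.009·1.5) = 0.9866
N(d₁) = N(0.72) = 0.7642;  N(d₂) = N(0.35) = 0.6368
C = 300·0.7642 − 250·0.9866·0.6368 = 229.2600 − 157.0667 = 72.1933

€72.19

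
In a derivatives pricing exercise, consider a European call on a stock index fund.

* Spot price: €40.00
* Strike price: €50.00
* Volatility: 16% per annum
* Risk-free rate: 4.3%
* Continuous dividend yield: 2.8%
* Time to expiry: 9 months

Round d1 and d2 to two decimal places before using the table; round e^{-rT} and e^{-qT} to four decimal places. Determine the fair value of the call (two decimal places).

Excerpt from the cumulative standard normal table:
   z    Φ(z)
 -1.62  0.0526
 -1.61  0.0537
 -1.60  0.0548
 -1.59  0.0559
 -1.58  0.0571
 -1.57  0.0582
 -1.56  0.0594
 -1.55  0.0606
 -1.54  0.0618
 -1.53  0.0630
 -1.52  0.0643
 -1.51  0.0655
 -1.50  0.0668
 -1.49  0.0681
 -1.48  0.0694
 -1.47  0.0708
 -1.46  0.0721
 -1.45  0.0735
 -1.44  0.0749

σ√T = 0.16·√0.75 = 0.1386
d₁ = [ln(40/50) + (0.043 − 0.028 + 0.16²/2)·0.75] / 0.1386 = [-0.2231 + 0.0209] / 0.1386 = -1.4599 → -1.46
d₂ = d₁ − σ√T = -1.4599 − 0.1386 = -1.5985 → -1.60
e^(−qT) = e^(−0.028·0.75) = 0.9792;  e^(−rT) = e^(−0.043·0.75) = 0.9683
N(d₁) = N(-1.46) = 0.0721;  N(d₂) = N(-1.60) = 0.0548
C = 40·0.9792·0.0721 − 50·0.9683·0.0548 = 2.8240 − 2.6531 = 0.1709

€0.17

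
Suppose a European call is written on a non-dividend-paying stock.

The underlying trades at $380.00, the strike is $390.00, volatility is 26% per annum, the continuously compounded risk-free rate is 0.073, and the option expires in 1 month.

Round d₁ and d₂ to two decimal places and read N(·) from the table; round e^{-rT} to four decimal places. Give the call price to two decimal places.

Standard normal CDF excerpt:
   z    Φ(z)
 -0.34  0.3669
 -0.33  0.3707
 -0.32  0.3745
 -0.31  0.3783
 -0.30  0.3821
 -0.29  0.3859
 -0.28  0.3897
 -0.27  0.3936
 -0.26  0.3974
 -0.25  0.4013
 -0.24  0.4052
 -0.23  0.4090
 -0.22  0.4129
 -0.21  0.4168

σ√T = 0.26 × 0.2887 = 0.0751
d₁ = [ln(380/390) + (0.073 + ½·0.26²)·0.08333] / (σ√T) = (-0.0260 + 0.0089) / 0.0751 = -0.2275 which rounds to -0.23
d₂ = -0.2275 − 0.0751 = -0.3026 which rounds to -0.30
e^(−rT) = e^(−0.073·0.08333) = 0.9939
C = 380·N(-0.23) − 390·0.9939·N(-0.30) = 380·0.4090 − 390·0.9939·0.3821 = 155.4200 − 148.1100 = 7.3100

$7.31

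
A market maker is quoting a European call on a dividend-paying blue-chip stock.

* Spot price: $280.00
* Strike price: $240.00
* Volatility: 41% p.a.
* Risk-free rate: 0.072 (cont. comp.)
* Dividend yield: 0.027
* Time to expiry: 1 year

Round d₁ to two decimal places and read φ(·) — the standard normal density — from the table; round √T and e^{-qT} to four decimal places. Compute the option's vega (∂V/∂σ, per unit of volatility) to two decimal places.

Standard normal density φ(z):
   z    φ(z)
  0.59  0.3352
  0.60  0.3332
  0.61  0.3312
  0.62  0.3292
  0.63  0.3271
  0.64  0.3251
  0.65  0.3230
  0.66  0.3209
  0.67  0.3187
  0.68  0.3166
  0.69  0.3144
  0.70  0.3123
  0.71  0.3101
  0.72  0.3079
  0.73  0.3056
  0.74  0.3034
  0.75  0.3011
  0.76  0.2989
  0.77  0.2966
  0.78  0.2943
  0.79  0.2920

σ√T = 0.41·√1 = 0.4100
d₁ = [ln(280/240) + (0.072 − 0.027 + 0.41²/2)·1] / 0.4100 = [0.1542 + 0.1290] / 0.4100 = 0.6907 → 0.69
√T = √1 = 1.0000
φ(d₁) = φ(0.69) = 0.3144
e^(−qT) = e^(−0.027·1) = 0.9734
vega = S·e^(−qT)·φ(d₁)·√T = 280·0.9734·0.3144·1.0000 = 85.6903

85.69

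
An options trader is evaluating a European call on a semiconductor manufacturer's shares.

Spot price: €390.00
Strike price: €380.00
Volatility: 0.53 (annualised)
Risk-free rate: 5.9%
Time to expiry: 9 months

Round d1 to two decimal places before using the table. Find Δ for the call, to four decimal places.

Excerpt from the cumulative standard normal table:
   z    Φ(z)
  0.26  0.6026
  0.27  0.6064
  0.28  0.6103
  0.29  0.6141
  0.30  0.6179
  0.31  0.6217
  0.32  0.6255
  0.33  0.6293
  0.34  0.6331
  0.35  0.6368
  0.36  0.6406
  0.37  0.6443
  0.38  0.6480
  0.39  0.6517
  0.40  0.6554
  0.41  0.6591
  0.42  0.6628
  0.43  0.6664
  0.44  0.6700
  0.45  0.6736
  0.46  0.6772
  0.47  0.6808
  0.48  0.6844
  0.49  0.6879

0.6480

σ√T = 0.53 × 0.8660 = 0.4590
d₁ = [ln(390/380) + (0.059 + 0.53²/2)·0.75] / 0.4590 = [0.0260 + 0.1496] / 0.4590 = 0.3825 ≈ 0.38
N(d₁) = N(0.38) = 0.6480
Δ_call = N(d₁) = 0.6480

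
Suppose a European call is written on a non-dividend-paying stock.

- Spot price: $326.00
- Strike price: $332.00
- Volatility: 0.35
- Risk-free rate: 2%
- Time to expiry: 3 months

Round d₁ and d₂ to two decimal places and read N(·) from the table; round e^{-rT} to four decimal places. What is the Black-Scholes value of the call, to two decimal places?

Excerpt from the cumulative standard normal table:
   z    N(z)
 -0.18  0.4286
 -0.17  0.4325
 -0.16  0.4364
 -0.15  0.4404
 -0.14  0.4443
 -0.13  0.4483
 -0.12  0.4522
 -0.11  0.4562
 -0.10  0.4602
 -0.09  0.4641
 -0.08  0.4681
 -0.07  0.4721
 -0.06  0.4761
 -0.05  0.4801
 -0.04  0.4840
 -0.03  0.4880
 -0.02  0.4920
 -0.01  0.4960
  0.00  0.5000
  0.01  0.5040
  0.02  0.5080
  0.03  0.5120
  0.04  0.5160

$20.14

σ√T = 0.35 × 0.5000 = 0.1750
d₁ = [ln(326/332) + (0.02 + 0.35²/2)·0.25] / 0.1750 = [-0.0182 + 0.0203] / 0.1750 = 0.0119 ⇒ 0.01
d₂ = d₁ − σ√T = 0.0119 − 0.1750 = -0.1631 ⇒ -0.16
e^(−rT) = e^(−0.02·0.25) = 0.9950
C = 326·N(0.01) − 332·0.9950·N(-0.16) = 326·0.5040 − 332·0.9950·0.4364 = 164.3040 − 144.1604 = 20.1436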